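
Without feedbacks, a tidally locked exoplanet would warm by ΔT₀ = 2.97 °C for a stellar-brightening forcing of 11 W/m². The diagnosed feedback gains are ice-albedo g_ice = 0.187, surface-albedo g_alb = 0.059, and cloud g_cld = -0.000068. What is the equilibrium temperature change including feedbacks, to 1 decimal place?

3.9 °C

Total gain g = 0.187 + 0.059 − 0.000068 = 0.245932.
Amplification A = 1/(1 − 0.245932) = 1.326.
ΔT = 2.97 × 1.326 = 3.9 °C.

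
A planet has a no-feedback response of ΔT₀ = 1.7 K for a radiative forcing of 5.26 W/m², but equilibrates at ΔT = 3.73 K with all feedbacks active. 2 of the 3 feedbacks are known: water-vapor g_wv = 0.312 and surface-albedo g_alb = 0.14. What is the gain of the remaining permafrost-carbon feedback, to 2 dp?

Amplification A = ΔT/ΔT₀ = 3.73/1.7 = 2.194.
Total gain g = 1 − 1/A = 1 − 1/2.194 = 0.5442.
Known gains sum to 0.312 + 0.14 = 0.452.
g_pf = 0.5442 − 0.452 = 0.09.

0.09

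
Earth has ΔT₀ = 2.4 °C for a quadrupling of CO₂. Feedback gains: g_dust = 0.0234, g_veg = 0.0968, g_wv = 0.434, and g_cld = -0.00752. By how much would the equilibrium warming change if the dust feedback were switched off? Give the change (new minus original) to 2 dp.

Original: g = 0.54668, ΔT = 2.4/(1−0.54668) = 5.2943 °C.
Without dust: g' = 0.52328, ΔT' = 2.4/(1−0.52328) = 5.0344 °C.
Change = 5.0344 − 5.2943 = -0.26 °C.

-0.26 °C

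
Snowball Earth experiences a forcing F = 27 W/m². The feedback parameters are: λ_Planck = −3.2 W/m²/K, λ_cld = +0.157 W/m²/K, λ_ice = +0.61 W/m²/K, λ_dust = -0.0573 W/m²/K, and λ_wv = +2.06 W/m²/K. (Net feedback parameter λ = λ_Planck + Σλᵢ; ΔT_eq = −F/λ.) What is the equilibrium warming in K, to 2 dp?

62.75 K

Net feedback parameter λ = (−3.2) + (+0.157) + (+0.61) + (-0.0573) + (+2.06) = -0.4303 W/m²/K.
ΔT = −F/λ = −27/(-0.4303) = 62.75 K.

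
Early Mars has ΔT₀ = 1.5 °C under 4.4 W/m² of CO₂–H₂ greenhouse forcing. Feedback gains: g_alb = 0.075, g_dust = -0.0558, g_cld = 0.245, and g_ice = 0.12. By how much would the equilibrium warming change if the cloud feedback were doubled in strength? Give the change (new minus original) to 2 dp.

1.61 °C

Original: g = 0.3842, ΔT = 1.5/(1−0.3842) = 2.4359 °C.
With doubled cloud: g' = 0.6292, ΔT' = 1.5/(1−0.6292) = 4.0453 °C.
Change = 4.0453 − 2.4359 = 1.61 °C.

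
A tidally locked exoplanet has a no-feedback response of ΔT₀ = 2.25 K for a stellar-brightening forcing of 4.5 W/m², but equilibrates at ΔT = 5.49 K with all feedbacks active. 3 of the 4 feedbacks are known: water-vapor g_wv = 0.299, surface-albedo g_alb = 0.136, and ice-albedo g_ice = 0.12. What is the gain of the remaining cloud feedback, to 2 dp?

0.04

Amplification A = ΔT/ΔT₀ = 5.49/2.25 = 2.44.
Total gain g = 1 − 1/A = 1 − 1/2.44 = 0.5902.
Known gains sum to 0.299 + 0.136 + 0.12 = 0.555.
g_cld = 0.5902 − 0.555 = 0.04.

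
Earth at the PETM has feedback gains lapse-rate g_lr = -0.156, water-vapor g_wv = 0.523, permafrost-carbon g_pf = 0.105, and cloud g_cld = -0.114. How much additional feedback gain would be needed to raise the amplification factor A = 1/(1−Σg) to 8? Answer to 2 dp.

Current total gain = 0.358.
Target gain for A = 8: g* = 1 − 1/8 = 0.875.
Additional gain needed = 0.875 − 0.358 = 0.52.

0.52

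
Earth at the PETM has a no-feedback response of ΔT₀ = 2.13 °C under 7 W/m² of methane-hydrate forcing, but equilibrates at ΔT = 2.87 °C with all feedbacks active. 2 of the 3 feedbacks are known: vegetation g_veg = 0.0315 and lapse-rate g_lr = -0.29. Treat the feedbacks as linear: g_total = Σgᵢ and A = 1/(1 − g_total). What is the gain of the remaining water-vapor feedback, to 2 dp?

0.52

Amplification A = ΔT/ΔT₀ = 2.87/2.13 = 1.347.
Total gain g = 1 − 1/A = 1 − 1/1.347 = 0.2576.
Known gains sum to 0.0315 − 0.29 = -0.2585.
g_wv = 0.2576 + 0.2585 = 0.52.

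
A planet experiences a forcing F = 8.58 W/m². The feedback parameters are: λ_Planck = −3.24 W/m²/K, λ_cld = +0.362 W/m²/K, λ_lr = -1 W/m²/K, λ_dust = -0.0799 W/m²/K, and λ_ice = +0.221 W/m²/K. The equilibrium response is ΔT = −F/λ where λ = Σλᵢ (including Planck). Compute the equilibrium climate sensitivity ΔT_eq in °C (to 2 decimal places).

2.30 °C

Net feedback parameter λ = (−3.24) + (+0.362) + (-1) + (-0.0799) + (+0.221) = -3.7369 W/m²/K.
ΔT = −F/λ = −8.58/(-3.7369) = 2.30 °C.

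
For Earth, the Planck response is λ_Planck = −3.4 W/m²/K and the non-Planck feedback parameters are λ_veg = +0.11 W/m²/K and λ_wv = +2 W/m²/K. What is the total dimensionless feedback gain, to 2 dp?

Convert to gains: g_veg = 0.11/3.4 = 0.03235; g_wv = 2/3.4 = 0.5882.
Total gain g = 0.62055.

0.62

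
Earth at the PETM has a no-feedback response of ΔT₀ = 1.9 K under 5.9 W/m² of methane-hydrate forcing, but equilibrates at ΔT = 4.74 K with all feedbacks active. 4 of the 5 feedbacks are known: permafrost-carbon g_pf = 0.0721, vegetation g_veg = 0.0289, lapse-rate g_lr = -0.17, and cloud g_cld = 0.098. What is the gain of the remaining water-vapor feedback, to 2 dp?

Amplification A = ΔT/ΔT₀ = 4.74/1.9 = 2.495.
Total gain g = 1 − 1/A = 1 − 1/2.495 = 0.5992.
Known gains sum to 0.0721 + 0.0289 − 0.17 + 0.098 = 0.029.
g_wv = 0.5992 − 0.029 = 0.57.

0.57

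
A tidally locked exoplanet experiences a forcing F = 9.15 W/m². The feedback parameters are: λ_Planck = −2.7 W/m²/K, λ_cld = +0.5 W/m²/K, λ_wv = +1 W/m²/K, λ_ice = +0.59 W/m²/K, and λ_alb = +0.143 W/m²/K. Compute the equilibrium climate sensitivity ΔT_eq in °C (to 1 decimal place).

19.6 °C

Net feedback parameter λ = (−2.7) + (+0.5) + (+1) + (+0.59) + (+0.143) = -0.467 W/m²/K.
ΔT = −F/λ = −9.15/(-0.467) = 19.6 °C.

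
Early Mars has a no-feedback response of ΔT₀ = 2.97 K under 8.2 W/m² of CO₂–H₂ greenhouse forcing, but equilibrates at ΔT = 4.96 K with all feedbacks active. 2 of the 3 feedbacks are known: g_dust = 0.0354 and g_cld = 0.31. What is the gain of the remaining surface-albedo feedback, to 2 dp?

0.06

Amplification A = ΔT/ΔT₀ = 4.96/2.97 = 1.67.
Total gain g = 1 − 1/A = 1 − 1/1.67 = 0.4012.
Known gains sum to 0.0354 + 0.31 = 0.3454.
g_alb = 0.4012 − 0.3454 = 0.06.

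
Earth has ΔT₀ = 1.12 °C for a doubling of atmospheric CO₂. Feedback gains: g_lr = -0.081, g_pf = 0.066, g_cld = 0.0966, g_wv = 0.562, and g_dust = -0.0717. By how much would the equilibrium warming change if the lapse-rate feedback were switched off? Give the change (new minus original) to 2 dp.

Original: g = 0.5719, ΔT = 1.12/(1−0.5719) = 2.6162 °C.
Without lapse-rate: g' = 0.6529, ΔT' = 1.12/(1−0.6529) = 3.2267 °C.
Change = 3.2267 − 2.6162 = 0.61 °C.

0.61 °C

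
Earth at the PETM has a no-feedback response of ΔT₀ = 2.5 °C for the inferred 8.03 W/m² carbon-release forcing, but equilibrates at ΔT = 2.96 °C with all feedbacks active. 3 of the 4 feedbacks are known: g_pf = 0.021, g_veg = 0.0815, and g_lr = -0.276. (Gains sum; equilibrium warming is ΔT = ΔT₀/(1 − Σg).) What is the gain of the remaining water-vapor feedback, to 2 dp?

Amplification A = ΔT/ΔT₀ = 2.96/2.5 = 1.184.
Total gain g = 1 − 1/A = 1 − 1/1.184 = 0.1554.
Known gains sum to 0.021 + 0.0815 − 0.276 = -0.1735.
g_wv = 0.1554 + 0.1735 = 0.33.

0.33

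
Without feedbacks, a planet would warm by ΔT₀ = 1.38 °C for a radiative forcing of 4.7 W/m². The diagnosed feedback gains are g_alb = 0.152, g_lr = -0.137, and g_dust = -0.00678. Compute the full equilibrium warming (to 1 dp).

Total gain g = 0.152 − 0.137 − 0.00678 = 0.00822.
Amplification A = 1/(1 − 0.00822) = 1.008.
ΔT = 1.38 × 1.008 = 1.4 °C.

1.4 °C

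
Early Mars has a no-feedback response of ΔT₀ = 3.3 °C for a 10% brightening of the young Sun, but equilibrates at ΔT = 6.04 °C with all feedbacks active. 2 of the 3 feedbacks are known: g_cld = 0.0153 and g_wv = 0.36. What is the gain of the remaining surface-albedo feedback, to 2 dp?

Amplification A = ΔT/ΔT₀ = 6.04/3.3 = 1.83.
Total gain g = 1 − 1/A = 1 − 1/1.83 = 0.4536.
Known gains sum to 0.0153 + 0.36 = 0.3753.
g_alb = 0.4536 − 0.3753 = 0.08.

0.08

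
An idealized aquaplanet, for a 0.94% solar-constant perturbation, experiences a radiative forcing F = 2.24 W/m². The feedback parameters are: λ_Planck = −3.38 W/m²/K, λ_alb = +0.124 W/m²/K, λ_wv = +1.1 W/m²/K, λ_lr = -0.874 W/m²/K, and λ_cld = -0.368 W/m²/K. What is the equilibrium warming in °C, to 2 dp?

Net feedback parameter λ = (−3.38) + (+0.124) + (+1.1) + (-0.874) + (-0.368) = -3.398 W/m²/K.
ΔT = −F/λ = −2.24/(-3.398) = 0.66 °C.

0.66 °C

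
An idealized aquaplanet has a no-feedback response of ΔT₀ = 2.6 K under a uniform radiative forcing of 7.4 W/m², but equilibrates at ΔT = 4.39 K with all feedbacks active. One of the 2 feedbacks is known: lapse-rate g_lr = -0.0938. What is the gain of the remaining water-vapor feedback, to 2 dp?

0.50

Amplification A = ΔT/ΔT₀ = 4.39/2.6 = 1.688.
Total gain g = 1 − 1/A = 1 − 1/1.688 = 0.4076.
The known gain is -0.0938.
g_wv = 0.4076 + 0.0938 = 0.50.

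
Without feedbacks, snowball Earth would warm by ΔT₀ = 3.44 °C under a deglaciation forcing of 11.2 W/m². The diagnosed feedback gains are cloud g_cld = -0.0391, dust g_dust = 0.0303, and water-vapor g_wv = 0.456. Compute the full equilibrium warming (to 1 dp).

Total gain g = -0.0391 + 0.0303 + 0.456 = 0.4472.
Amplification A = 1/(1 − 0.4472) = 1.809.
ΔT = 3.44 × 1.809 = 6.2 °C.

6.2 °C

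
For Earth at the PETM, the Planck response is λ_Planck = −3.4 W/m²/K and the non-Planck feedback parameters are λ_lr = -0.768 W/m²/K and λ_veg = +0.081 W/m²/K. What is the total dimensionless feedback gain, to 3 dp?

Convert to gains: g_lr = -0.768/3.4 = -0.2259; g_veg = 0.081/3.4 = 0.02382.
Total gain g = -0.20208.

-0.202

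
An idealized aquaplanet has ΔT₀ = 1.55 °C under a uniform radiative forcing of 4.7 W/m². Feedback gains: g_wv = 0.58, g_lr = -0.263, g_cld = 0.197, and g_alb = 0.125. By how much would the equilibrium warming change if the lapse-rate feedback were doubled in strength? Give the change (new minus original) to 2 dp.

Original: g = 0.639, ΔT = 1.55/(1−0.639) = 4.2936 °C.
With doubled lapse-rate: g' = 0.376, ΔT' = 1.55/(1−0.376) = 2.4840 °C.
Change = 2.4840 − 4.2936 = -1.81 °C.

-1.81 °C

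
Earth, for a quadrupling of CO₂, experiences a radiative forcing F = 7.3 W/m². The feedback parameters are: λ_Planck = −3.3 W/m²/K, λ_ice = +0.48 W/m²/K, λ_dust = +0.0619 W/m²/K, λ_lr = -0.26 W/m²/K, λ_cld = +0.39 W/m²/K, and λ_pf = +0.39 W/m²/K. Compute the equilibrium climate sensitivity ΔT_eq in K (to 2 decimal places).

Net feedback parameter λ = (−3.3) + (+0.48) + (+0.0619) + (-0.26) + (+0.39) + (+0.39) = -2.2381 W/m²/K.
ΔT = −F/λ = −7.3/(-2.2381) = 3.26 K.

3.26 K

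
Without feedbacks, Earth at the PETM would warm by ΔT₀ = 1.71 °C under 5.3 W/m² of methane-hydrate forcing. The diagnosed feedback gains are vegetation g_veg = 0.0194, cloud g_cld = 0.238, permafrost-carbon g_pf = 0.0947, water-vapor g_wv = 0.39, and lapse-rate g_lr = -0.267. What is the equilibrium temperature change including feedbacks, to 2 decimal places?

Total gain g = 0.0194 + 0.238 + 0.0947 + 0.39 − 0.267 = 0.4751.
Amplification A = 1/(1 − 0.4751) = 1.905.
ΔT = 1.71 × 1.905 = 3.26 °C.

3.26 °C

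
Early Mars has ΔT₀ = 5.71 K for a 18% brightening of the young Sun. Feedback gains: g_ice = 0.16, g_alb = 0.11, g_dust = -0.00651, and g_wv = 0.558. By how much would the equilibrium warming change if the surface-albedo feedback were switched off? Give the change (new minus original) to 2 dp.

Original: g = 0.82149, ΔT = 5.71/(1−0.82149) = 31.9870 K.
Without surface-albedo: g' = 0.71149, ΔT' = 5.71/(1−0.71149) = 19.7913 K.
Change = 19.7913 − 31.9870 = -12.20 K.

-12.20 K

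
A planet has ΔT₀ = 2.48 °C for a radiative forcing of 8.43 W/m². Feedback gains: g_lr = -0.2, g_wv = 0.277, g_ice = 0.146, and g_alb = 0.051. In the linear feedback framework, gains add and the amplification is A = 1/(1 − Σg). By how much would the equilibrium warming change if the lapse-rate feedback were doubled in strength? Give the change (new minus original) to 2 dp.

-0.74 °C

Original: g = 0.274, ΔT = 2.48/(1−0.274) = 3.4160 °C.
With doubled lapse-rate: g' = 0.074, ΔT' = 2.48/(1−0.074) = 2.6782 °C.
Change = 2.6782 − 3.4160 = -0.74 °C.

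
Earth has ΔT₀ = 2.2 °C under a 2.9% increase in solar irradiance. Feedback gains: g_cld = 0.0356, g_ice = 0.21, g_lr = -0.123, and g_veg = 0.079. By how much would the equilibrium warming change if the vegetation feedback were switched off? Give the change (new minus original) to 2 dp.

Original: g = 0.2016, ΔT = 2.2/(1−0.2016) = 2.7555 °C.
Without vegetation: g' = 0.1226, ΔT' = 2.2/(1−0.1226) = 2.5074 °C.
Change = 2.5074 − 2.7555 = -0.25 °C.

-0.25 °C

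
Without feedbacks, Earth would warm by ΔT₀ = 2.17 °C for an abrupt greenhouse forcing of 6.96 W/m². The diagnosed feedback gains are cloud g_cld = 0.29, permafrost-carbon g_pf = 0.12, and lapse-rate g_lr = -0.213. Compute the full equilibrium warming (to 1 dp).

Total gain g = 0.29 + 0.12 − 0.213 = 0.197.
Amplification A = 1/(1 − 0.197) = 1.245.
ΔT = 2.17 × 1.245 = 2.7 °C.

2.7 °C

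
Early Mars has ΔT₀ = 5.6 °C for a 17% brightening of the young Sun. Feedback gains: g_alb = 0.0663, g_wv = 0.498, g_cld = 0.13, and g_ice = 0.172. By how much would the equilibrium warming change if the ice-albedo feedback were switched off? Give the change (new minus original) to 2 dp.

-23.57 °C

Original: g = 0.8663, ΔT = 5.6/(1−0.8663) = 41.8848 °C.
Without ice-albedo: g' = 0.6943, ΔT' = 5.6/(1−0.6943) = 18.3186 °C.
Change = 18.3186 − 41.8848 = -23.57 °C.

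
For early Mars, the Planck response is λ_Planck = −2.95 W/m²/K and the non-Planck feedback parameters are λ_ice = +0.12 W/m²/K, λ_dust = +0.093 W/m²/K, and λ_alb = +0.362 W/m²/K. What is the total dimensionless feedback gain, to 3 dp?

Convert to gains: g_ice = 0.12/2.95 = 0.04068; g_dust = 0.093/2.95 = 0.03153; g_alb = 0.362/2.95 = 0.1227.
Total gain g = 0.19491.

0.195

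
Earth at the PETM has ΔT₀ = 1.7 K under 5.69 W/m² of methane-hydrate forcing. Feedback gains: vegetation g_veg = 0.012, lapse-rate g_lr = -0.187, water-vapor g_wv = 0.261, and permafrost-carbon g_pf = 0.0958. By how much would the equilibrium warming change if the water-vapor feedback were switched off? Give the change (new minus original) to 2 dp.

Original: g = 0.1818, ΔT = 1.7/(1−0.1818) = 2.0777 K.
Without water-vapor: g' = -0.0792, ΔT' = 1.7/(1+0.0792) = 1.5752 K.
Change = 1.5752 − 2.0777 = -0.50 K.

-0.50 K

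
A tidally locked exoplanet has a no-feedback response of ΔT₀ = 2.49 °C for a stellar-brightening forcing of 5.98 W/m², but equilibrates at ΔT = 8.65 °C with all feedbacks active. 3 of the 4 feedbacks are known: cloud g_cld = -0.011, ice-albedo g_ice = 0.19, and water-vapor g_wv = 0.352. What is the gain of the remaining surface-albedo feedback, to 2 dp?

0.18

Amplification A = ΔT/ΔT₀ = 8.65/2.49 = 3.474.
Total gain g = 1 − 1/A = 1 − 1/3.474 = 0.7121.
Known gains sum to -0.011 + 0.19 + 0.352 = 0.531.
g_alb = 0.7121 − 0.531 = 0.18.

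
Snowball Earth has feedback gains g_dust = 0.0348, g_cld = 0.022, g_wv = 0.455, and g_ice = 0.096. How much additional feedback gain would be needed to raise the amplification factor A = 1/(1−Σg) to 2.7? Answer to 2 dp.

Current total gain = 0.6078.
Target gain for A = 2.7: g* = 1 − 1/2.7 = 0.6296.
Additional gain needed = 0.6296 − 0.6078 = 0.02.

0.02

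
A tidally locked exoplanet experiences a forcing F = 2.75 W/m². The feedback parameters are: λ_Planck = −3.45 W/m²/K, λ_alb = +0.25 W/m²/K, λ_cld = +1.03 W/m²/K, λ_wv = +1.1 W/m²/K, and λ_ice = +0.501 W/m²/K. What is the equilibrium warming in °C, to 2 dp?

Net feedback parameter λ = (−3.45) + (+0.25) + (+1.03) + (+1.1) + (+0.501) = -0.569 W/m²/K.
ΔT = −F/λ = −2.75/(-0.569) = 4.83 °C.

4.83 °C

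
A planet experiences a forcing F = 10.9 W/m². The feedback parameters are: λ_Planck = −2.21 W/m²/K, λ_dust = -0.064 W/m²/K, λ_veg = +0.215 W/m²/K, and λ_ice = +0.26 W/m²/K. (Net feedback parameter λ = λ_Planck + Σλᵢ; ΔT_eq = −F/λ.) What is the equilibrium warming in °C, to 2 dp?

6.06 °C

Net feedback parameter λ = (−2.21) + (-0.064) + (+0.215) + (+0.26) = -1.799 W/m²/K.
ΔT = −F/λ = −10.9/(-1.799) = 6.06 °C.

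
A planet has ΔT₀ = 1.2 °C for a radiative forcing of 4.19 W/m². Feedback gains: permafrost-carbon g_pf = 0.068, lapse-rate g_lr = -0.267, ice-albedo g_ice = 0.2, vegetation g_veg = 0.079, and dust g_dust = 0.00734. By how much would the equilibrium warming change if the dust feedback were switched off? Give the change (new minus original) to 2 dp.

-0.01 °C

Original: g = 0.08734, ΔT = 1.2/(1−0.08734) = 1.3148 °C.
Without dust: g' = 0.08, ΔT' = 1.2/(1−0.08) = 1.3043 °C.
Change = 1.3043 − 1.3148 = -0.01 °C.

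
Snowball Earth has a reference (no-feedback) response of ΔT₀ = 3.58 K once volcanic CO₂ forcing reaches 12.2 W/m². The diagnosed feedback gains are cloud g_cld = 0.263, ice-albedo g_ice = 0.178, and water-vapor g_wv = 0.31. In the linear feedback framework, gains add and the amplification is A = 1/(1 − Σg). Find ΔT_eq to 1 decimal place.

14.4 K

Total gain g = 0.263 + 0.178 + 0.31 = 0.751.
Amplification A = 1/(1 − 0.751) = 4.016.
ΔT = 3.58 × 4.016 = 14.4 K.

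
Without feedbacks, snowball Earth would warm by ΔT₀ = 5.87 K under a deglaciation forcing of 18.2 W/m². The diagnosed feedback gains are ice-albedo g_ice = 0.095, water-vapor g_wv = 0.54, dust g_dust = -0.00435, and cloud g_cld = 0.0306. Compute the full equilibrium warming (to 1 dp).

Total gain g = 0.095 + 0.54 − 0.00435 + 0.0306 = 0.66125.
Amplification A = 1/(1 − 0.66125) = 2.952.
ΔT = 5.87 × 2.952 = 17.3 K.

17.3 K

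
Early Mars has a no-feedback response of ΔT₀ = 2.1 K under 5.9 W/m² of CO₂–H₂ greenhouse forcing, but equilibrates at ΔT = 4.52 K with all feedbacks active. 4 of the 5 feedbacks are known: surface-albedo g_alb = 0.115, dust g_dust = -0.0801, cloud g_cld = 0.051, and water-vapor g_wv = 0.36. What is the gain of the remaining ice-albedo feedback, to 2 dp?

Amplification A = ΔT/ΔT₀ = 4.52/2.1 = 2.152.
Total gain g = 1 − 1/A = 1 − 1/2.152 = 0.5353.
Known gains sum to 0.115 − 0.0801 + 0.051 + 0.36 = 0.4459.
g_ice = 0.5353 − 0.4459 = 0.09.

0.09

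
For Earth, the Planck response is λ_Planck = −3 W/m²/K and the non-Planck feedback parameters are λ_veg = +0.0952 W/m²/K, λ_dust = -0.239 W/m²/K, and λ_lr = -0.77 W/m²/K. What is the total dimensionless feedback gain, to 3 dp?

-0.305

Convert to gains: g_veg = 0.0952/3 = 0.03173; g_dust = -0.239/3 = -0.07967; g_lr = -0.77/3 = -0.2567.
Total gain g = -0.30464.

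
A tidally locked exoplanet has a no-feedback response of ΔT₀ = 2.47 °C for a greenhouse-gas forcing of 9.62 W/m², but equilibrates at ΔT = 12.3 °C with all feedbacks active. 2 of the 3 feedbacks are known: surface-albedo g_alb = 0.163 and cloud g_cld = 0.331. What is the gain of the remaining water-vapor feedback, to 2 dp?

Amplification A = ΔT/ΔT₀ = 12.3/2.47 = 4.98.
Total gain g = 1 − 1/A = 1 − 1/4.98 = 0.7992.
Known gains sum to 0.163 + 0.331 = 0.494.
g_wv = 0.7992 − 0.494 = 0.31.

0.31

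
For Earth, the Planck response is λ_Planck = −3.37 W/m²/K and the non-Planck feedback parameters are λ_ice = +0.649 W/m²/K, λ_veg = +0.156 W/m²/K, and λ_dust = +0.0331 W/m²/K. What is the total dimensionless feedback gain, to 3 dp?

0.249

Convert to gains: g_ice = 0.649/3.37 = 0.1926; g_veg = 0.156/3.37 = 0.04629; g_dust = 0.0331/3.37 = 0.009822.
Total gain g = 0.248712.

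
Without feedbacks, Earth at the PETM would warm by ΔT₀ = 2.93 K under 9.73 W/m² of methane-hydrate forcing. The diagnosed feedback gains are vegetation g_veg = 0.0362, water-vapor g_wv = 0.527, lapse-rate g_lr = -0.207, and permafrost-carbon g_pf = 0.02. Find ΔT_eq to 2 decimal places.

4.70 K

Total gain g = 0.0362 + 0.527 − 0.207 + 0.02 = 0.3762.
Amplification A = 1/(1 − 0.3762) = 1.603.
ΔT = 2.93 × 1.603 = 4.70 K.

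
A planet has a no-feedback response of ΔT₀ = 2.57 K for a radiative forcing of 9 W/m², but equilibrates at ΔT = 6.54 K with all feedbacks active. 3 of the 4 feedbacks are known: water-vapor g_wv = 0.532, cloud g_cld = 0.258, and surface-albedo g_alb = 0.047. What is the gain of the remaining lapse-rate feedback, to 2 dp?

-0.23

Amplification A = ΔT/ΔT₀ = 6.54/2.57 = 2.545.
Total gain g = 1 − 1/A = 1 − 1/2.545 = 0.6071.
Known gains sum to 0.532 + 0.258 + 0.047 = 0.837.
g_lr = 0.6071 − 0.837 = -0.23.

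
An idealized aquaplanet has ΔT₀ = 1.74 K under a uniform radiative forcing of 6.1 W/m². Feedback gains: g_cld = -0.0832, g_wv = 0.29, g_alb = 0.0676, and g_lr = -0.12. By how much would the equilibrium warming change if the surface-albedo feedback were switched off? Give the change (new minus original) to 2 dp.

-0.15 K

Original: g = 0.1544, ΔT = 1.74/(1−0.1544) = 2.0577 K.
Without surface-albedo: g' = 0.0868, ΔT' = 1.74/(1−0.0868) = 1.9054 K.
Change = 1.9054 − 2.0577 = -0.15 K.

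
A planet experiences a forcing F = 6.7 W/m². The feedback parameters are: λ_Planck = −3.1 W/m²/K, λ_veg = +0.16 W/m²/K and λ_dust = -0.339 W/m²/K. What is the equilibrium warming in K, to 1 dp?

Net feedback parameter λ = (−3.1) + (+0.16) + (-0.339) = -3.279 W/m²/K.
ΔT = −F/λ = −6.7/(-3.279) = 2.0 K.

2.0 K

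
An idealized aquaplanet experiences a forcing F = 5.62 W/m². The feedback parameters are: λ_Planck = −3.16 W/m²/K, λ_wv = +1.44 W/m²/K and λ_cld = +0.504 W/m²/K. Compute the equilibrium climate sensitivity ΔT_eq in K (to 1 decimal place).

Net feedback parameter λ = (−3.16) + (+1.44) + (+0.504) = -1.216 W/m²/K.
ΔT = −F/λ = −5.62/(-1.216) = 4.6 K.

4.6 K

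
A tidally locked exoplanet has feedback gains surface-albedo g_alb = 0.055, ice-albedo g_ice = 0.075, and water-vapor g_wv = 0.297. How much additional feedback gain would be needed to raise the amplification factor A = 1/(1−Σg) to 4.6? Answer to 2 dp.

Current total gain = 0.427.
Target gain for A = 4.6: g* = 1 − 1/4.6 = 0.7826.
Additional gain needed = 0.7826 − 0.427 = 0.36.

0.36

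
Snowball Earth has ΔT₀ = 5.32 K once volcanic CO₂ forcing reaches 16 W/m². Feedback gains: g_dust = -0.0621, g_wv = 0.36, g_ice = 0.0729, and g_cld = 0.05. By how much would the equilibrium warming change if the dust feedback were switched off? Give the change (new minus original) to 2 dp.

1.10 K

Original: g = 0.4208, ΔT = 5.32/(1−0.4208) = 9.1851 K.
Without dust: g' = 0.4829, ΔT' = 5.32/(1−0.4829) = 10.2881 K.
Change = 10.2881 − 9.1851 = 1.10 K.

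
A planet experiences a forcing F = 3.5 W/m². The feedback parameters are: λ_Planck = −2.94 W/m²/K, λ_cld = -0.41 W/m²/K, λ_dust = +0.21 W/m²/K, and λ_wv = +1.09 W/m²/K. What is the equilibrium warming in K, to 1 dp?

Net feedback parameter λ = (−2.94) + (-0.41) + (+0.21) + (+1.09) = -2.05 W/m²/K.
ΔT = −F/λ = −3.5/(-2.05) = 1.7 K.

1.7 K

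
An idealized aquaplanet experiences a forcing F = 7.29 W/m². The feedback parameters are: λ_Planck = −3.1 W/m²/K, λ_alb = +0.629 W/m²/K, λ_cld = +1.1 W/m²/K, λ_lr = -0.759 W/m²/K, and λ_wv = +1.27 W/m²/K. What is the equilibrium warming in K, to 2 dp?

Net feedback parameter λ = (−3.1) + (+0.629) + (+1.1) + (-0.759) + (+1.27) = -0.86 W/m²/K.
ΔT = −F/λ = −7.29/(-0.86) = 8.48 K.

8.48 K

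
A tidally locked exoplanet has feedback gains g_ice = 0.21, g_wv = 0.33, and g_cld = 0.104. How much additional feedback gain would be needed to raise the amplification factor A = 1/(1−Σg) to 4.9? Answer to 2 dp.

Current total gain = 0.644.
Target gain for A = 4.9: g* = 1 − 1/4.9 = 0.7959.
Additional gain needed = 0.7959 − 0.644 = 0.15.

0.15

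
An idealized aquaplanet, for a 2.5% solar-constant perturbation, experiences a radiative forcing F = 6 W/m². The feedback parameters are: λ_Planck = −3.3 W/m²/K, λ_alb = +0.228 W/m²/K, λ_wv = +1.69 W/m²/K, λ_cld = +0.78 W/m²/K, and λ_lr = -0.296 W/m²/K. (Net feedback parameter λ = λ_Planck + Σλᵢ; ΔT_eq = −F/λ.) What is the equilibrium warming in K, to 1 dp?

6.7 K

Net feedback parameter λ = (−3.3) + (+0.228) + (+1.69) + (+0.78) + (-0.296) = -0.898 W/m²/K.
ΔT = −F/λ = −6/(-0.898) = 6.7 K.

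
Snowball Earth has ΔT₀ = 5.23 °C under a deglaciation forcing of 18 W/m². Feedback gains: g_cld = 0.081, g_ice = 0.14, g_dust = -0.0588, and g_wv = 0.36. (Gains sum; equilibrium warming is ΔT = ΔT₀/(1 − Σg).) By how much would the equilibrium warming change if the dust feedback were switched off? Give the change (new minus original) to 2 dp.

Original: g = 0.5222, ΔT = 5.23/(1−0.5222) = 10.9460 °C.
Without dust: g' = 0.581, ΔT' = 5.23/(1−0.581) = 12.4821 °C.
Change = 12.4821 − 10.9460 = 1.54 °C.

1.54 °C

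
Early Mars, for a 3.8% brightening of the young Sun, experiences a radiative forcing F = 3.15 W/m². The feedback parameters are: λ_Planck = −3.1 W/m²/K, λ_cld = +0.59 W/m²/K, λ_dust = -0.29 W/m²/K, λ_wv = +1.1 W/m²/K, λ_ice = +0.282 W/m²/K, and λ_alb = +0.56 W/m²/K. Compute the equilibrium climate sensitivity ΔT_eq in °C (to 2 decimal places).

Net feedback parameter λ = (−3.1) + (+0.59) + (-0.29) + (+1.1) + (+0.282) + (+0.56) = -0.858 W/m²/K.
ΔT = −F/λ = −3.15/(-0.858) = 3.67 °C.

3.67 °C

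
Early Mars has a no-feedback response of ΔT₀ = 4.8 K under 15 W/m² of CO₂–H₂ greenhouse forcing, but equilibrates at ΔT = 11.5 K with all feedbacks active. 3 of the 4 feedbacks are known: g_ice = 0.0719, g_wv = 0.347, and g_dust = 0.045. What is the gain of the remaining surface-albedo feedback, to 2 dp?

0.12

Amplification A = ΔT/ΔT₀ = 11.5/4.8 = 2.396.
Total gain g = 1 − 1/A = 1 − 1/2.396 = 0.5826.
Known gains sum to 0.0719 + 0.347 + 0.045 = 0.4639.
g_alb = 0.5826 − 0.4639 = 0.12.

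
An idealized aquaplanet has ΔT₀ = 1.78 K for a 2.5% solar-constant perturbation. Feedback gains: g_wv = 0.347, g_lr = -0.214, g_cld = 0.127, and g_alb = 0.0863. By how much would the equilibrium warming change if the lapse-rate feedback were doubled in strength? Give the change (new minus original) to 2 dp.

-0.67 K

Original: g = 0.3463, ΔT = 1.78/(1−0.3463) = 2.7230 K.
With doubled lapse-rate: g' = 0.1323, ΔT' = 1.78/(1−0.1323) = 2.0514 K.
Change = 2.0514 − 2.7230 = -0.67 K.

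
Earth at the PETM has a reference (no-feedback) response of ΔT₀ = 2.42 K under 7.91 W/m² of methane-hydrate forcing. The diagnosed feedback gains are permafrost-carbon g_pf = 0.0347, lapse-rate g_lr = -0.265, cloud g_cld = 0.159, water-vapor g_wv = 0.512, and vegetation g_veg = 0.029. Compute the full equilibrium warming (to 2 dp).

Total gain g = 0.0347 − 0.265 + 0.159 + 0.512 + 0.029 = 0.4697.
Amplification A = 1/(1 − 0.4697) = 1.886.
ΔT = 2.42 × 1.886 = 4.56 K.

4.56 K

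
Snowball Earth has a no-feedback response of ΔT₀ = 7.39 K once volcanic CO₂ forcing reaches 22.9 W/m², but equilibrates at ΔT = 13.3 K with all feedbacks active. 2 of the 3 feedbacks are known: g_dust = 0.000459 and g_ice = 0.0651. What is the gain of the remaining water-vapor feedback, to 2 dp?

Amplification A = ΔT/ΔT₀ = 13.3/7.39 = 1.8.
Total gain g = 1 − 1/A = 1 − 1/1.8 = 0.4444.
Known gains sum to 0.000459 + 0.0651 = 0.065559.
g_wv = 0.4444 − 0.065559 = 0.38.

0.38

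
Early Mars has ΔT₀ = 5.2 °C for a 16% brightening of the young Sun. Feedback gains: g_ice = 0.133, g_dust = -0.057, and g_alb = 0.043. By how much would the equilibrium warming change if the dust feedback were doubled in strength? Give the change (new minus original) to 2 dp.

-0.36 °C

Original: g = 0.119, ΔT = 5.2/(1−0.119) = 5.9024 °C.
With doubled dust: g' = 0.062, ΔT' = 5.2/(1−0.062) = 5.5437 °C.
Change = 5.5437 − 5.9024 = -0.36 °C.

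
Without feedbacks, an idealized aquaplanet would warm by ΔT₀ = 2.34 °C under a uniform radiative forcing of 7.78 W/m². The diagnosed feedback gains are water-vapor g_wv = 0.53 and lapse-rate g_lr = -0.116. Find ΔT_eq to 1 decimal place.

4.0 °C

Total gain g = 0.53 − 0.116 = 0.414.
Amplification A = 1/(1 − 0.414) = 1.706.
ΔT = 2.34 × 1.706 = 4.0 °C.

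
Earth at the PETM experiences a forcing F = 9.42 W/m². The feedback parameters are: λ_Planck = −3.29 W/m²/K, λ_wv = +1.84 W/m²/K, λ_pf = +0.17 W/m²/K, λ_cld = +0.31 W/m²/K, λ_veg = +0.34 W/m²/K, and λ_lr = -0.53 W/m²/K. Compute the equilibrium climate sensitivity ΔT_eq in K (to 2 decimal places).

Net feedback parameter λ = (−3.29) + (+1.84) + (+0.17) + (+0.31) + (+0.34) + (-0.53) = -1.16 W/m²/K.
ΔT = −F/λ = −9.42/(-1.16) = 8.12 K.

8.12 K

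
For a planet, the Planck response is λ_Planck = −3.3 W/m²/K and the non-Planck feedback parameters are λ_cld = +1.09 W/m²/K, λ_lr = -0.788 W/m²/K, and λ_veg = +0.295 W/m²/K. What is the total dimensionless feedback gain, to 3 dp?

0.181

Convert to gains: g_cld = 1.09/3.3 = 0.3303; g_lr = -0.788/3.3 = -0.2388; g_veg = 0.295/3.3 = 0.08939.
Total gain g = 0.18089.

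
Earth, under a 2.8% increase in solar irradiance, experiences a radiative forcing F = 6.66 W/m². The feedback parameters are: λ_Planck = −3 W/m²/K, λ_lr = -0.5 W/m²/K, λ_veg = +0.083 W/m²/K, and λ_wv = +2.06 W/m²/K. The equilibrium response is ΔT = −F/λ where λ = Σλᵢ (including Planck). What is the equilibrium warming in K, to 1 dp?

Net feedback parameter λ = (−3) + (-0.5) + (+0.083) + (+2.06) = -1.357 W/m²/K.
ΔT = −F/λ = −6.66/(-1.357) = 4.9 K.

4.9 K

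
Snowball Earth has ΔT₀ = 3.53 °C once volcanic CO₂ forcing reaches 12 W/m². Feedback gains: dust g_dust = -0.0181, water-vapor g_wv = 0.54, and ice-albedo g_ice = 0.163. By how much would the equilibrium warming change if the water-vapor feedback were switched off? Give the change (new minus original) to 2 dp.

-7.07 °C

Original: g = 0.6849, ΔT = 3.53/(1−0.6849) = 11.2028 °C.
Without water-vapor: g' = 0.1449, ΔT' = 3.53/(1−0.1449) = 4.1282 °C.
Change = 4.1282 − 11.2028 = -7.07 °C.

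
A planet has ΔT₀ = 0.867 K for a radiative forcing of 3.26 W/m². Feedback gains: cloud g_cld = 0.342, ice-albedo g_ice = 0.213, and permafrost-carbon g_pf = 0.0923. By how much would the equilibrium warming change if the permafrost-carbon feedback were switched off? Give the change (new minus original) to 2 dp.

-0.51 K

Original: g = 0.6473, ΔT = 0.867/(1−0.6473) = 2.4582 K.
Without permafrost-carbon: g' = 0.555, ΔT' = 0.867/(1−0.555) = 1.9483 K.
Change = 1.9483 − 2.4582 = -0.51 K.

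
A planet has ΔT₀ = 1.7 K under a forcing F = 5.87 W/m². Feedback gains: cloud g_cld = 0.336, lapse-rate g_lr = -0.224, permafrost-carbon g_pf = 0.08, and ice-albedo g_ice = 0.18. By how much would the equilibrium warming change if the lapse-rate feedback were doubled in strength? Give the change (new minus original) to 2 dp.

-0.71 K

Original: g = 0.372, ΔT = 1.7/(1−0.372) = 2.7070 K.
With doubled lapse-rate: g' = 0.148, ΔT' = 1.7/(1−0.148) = 1.9953 K.
Change = 1.9953 − 2.7070 = -0.71 K.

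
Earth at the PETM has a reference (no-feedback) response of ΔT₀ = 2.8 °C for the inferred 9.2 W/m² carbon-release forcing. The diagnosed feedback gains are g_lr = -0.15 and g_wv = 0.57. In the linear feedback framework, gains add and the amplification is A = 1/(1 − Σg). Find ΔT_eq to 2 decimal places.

Total gain g = -0.15 + 0.57 = 0.42.
Amplification A = 1/(1 − 0.42) = 1.724.
ΔT = 2.8 × 1.724 = 4.83 °C.

4.83 °C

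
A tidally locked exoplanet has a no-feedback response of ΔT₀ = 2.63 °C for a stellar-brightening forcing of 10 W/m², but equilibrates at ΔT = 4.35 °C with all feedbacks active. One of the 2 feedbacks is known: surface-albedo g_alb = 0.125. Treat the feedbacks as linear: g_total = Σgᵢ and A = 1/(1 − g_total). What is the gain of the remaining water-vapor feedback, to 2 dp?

0.27

Amplification A = ΔT/ΔT₀ = 4.35/2.63 = 1.654.
Total gain g = 1 − 1/A = 1 − 1/1.654 = 0.3954.
The known gain is 0.125.
g_wv = 0.3954 − 0.125 = 0.27.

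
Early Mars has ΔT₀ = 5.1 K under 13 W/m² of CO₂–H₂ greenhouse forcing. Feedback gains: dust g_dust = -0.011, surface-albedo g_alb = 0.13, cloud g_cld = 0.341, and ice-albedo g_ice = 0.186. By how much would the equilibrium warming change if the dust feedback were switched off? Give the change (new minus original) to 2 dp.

Original: g = 0.646, ΔT = 5.1/(1−0.646) = 14.4068 K.
Without dust: g' = 0.657, ΔT' = 5.1/(1−0.657) = 14.8688 K.
Change = 14.8688 − 14.4068 = 0.46 K.

0.46 K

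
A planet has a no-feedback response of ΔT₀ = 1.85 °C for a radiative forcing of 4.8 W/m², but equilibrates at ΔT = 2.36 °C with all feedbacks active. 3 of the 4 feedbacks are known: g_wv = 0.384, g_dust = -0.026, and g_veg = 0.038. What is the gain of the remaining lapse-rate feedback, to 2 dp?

Amplification A = ΔT/ΔT₀ = 2.36/1.85 = 1.276.
Total gain g = 1 − 1/A = 1 − 1/1.276 = 0.2163.
Known gains sum to 0.384 − 0.026 + 0.038 = 0.396.
g_lr = 0.2163 − 0.396 = -0.18.

-0.18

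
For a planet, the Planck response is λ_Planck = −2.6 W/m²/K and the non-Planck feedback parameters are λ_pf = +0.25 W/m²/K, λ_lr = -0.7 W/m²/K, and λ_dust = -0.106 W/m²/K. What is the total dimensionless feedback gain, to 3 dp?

Convert to gains: g_pf = 0.25/2.6 = 0.09615; g_lr = -0.7/2.6 = -0.2692; g_dust = -0.106/2.6 = -0.04077.
Total gain g = -0.21382.

-0.214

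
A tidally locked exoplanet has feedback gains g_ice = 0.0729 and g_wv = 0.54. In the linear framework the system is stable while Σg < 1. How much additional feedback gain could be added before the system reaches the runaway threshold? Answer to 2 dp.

Current total gain = 0.0729 + 0.54 = 0.6129.
Margin to runaway = 1 − 0.6129 = 0.39.

0.39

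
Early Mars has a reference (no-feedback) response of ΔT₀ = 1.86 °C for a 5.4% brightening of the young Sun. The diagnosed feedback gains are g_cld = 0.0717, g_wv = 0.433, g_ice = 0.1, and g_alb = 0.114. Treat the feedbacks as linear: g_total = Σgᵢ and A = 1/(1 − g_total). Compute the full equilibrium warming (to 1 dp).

Total gain g = 0.0717 + 0.433 + 0.1 + 0.114 = 0.7187.
Amplification A = 1/(1 − 0.7187) = 3.555.
ΔT = 1.86 × 3.555 = 6.6 °C.

6.6 °C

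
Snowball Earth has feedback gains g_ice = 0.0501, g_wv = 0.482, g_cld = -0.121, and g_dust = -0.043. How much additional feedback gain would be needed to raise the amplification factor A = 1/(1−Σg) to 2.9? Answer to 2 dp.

Current total gain = 0.3681.
Target gain for A = 2.9: g* = 1 − 1/2.9 = 0.6552.
Additional gain needed = 0.6552 − 0.3681 = 0.29.

0.29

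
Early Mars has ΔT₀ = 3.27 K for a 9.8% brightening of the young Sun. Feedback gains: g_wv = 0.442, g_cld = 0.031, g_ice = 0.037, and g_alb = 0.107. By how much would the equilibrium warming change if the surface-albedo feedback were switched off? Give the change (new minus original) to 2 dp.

Original: g = 0.617, ΔT = 3.27/(1−0.617) = 8.5379 K.
Without surface-albedo: g' = 0.51, ΔT' = 3.27/(1−0.51) = 6.6735 K.
Change = 6.6735 − 8.5379 = -1.86 K.

-1.86 K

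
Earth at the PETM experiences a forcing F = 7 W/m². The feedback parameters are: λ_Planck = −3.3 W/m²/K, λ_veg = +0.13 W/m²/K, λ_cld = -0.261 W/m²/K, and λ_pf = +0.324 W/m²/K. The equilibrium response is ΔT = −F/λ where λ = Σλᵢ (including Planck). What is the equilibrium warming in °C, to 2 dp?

Net feedback parameter λ = (−3.3) + (+0.13) + (-0.261) + (+0.324) = -3.107 W/m²/K.
ΔT = −F/λ = −7/(-3.107) = 2.25 °C.

2.25 °C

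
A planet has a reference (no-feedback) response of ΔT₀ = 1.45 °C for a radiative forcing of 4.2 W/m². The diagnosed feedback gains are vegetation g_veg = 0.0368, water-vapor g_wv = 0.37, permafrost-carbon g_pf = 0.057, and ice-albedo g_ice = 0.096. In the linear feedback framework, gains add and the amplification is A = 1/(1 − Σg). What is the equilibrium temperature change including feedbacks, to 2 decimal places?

Total gain g = 0.0368 + 0.37 + 0.057 + 0.096 = 0.5598.
Amplification A = 1/(1 − 0.5598) = 2.272.
ΔT = 1.45 × 2.272 = 3.29 °C.

3.29 °C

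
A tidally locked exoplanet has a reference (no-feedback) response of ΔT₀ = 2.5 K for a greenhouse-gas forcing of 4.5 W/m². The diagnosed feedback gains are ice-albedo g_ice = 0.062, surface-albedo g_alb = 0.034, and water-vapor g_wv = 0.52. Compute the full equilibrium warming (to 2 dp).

6.51 K

Total gain g = 0.062 + 0.034 + 0.52 = 0.616.
Amplification A = 1/(1 − 0.616) = 2.604.
ΔT = 2.5 × 2.604 = 6.51 K.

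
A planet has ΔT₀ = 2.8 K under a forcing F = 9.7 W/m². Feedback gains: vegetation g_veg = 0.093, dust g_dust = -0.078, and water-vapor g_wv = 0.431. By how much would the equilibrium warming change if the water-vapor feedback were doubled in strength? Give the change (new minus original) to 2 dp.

17.71 K

Original: g = 0.446, ΔT = 2.8/(1−0.446) = 5.0542 K.
With doubled water-vapor: g' = 0.877, ΔT' = 2.8/(1−0.877) = 22.7642 K.
Change = 22.7642 − 5.0542 = 17.71 K.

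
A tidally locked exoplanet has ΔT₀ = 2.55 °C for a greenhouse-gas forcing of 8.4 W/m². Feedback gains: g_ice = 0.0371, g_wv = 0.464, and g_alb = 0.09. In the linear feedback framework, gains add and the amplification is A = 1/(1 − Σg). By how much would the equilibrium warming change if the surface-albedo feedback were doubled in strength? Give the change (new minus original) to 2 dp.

1.76 °C

Original: g = 0.5911, ΔT = 2.55/(1−0.5911) = 6.2362 °C.
With doubled surface-albedo: g' = 0.6811, ΔT' = 2.55/(1−0.6811) = 7.9962 °C.
Change = 7.9962 − 6.2362 = 1.76 °C.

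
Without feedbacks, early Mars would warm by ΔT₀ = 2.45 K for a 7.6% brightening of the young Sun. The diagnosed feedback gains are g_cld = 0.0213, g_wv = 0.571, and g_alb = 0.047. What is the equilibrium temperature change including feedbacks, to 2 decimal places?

6.79 K

Total gain g = 0.0213 + 0.571 + 0.047 = 0.6393.
Amplification A = 1/(1 − 0.6393) = 2.772.
ΔT = 2.45 × 2.772 = 6.79 K.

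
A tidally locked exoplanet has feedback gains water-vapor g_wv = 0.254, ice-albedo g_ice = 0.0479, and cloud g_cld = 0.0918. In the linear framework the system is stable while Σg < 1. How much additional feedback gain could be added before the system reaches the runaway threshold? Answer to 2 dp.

Current total gain = 0.254 + 0.0479 + 0.0918 = 0.3937.
Margin to runaway = 1 − 0.3937 = 0.61.

0.61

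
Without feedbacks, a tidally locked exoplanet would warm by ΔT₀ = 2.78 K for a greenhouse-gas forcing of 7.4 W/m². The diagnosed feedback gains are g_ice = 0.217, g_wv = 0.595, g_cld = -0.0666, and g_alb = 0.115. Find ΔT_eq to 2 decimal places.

Total gain g = 0.217 + 0.595 − 0.0666 + 0.115 = 0.8604.
Amplification A = 1/(1 − 0.8604) = 7.163.
ΔT = 2.78 × 7.163 = 19.91 K.

19.91 K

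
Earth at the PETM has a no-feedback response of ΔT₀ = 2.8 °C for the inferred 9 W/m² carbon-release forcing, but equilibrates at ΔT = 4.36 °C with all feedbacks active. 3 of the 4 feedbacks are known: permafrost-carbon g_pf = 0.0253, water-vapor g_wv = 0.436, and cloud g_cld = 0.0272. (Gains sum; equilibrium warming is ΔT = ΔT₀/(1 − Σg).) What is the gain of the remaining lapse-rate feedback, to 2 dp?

-0.13

Amplification A = ΔT/ΔT₀ = 4.36/2.8 = 1.557.
Total gain g = 1 − 1/A = 1 − 1/1.557 = 0.3577.
Known gains sum to 0.0253 + 0.436 + 0.0272 = 0.4885.
g_lr = 0.3577 − 0.4885 = -0.13.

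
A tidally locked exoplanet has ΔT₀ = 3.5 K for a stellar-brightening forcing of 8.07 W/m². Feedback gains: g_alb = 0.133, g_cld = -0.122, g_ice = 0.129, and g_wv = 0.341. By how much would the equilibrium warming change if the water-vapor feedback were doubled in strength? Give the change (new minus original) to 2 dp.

12.92 K

Original: g = 0.481, ΔT = 3.5/(1−0.481) = 6.7437 K.
With doubled water-vapor: g' = 0.822, ΔT' = 3.5/(1−0.822) = 19.6629 K.
Change = 19.6629 − 6.7437 = 12.92 K.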